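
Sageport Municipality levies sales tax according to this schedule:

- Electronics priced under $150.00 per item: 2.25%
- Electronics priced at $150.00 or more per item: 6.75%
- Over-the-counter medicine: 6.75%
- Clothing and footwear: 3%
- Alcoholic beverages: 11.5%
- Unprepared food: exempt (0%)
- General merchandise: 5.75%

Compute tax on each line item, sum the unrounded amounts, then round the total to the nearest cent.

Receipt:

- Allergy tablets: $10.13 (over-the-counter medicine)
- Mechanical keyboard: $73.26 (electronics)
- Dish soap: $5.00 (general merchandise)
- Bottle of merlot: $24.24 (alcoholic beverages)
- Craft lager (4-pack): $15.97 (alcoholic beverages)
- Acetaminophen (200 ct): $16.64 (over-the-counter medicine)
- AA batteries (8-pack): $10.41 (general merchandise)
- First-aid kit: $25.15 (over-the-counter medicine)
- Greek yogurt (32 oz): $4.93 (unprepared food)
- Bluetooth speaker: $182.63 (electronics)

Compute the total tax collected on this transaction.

Allergy tablets $10.13: over-the-counter medicine → 6.75% → $0.683775
Mechanical keyboard $73.26: electronics, under $150.00 → 2.25% → $1.64835
Dish soap $5.00: general merchandise → 5.75% → $0.2875
Bottle of merlot $24.24: alcoholic beverages → 11.5% → $2.7876
Craft lager (4-pack) $15.97: alcoholic beverages → 11.5% → $1.83655
Acetaminophen (200 ct) $16.64: over-the-counter medicine → 6.75% → $1.1232
AA batteries (8-pack) $10.41: general merchandise → 5.75% → $0.598575
First-aid kit $25.15: over-the-counter medicine → 6.75% → $1.697625
Greek yogurt (32 oz) $4.93: unprepared food → 0% → $0.00
Bluetooth speaker $182.63: electronics, $150.00 or more → 6.75% → $12.327525
Unrounded tax sum = $22.9907 → $22.99

$22.99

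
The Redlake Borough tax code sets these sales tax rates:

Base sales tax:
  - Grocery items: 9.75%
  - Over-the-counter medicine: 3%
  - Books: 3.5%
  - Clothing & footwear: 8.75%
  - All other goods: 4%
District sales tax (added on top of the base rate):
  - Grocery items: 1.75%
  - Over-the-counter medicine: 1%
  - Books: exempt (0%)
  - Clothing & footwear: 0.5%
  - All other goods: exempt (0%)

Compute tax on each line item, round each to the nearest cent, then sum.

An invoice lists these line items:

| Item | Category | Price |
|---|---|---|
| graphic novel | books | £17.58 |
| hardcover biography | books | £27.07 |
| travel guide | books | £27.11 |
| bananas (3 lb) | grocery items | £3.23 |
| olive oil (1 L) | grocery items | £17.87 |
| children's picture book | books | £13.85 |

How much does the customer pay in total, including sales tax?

Graphic novel £17.58: books → 3.5% + 0% district = 3.5% → £0.62
Hardcover biography £27.07: books → 3.5% + 0% district = 3.5% → £0.95
Travel guide £27.11: books → 3.5% + 0% district = 3.5% → £0.95
Bananas (3 lb) £3.23: grocery items → 9.75% + 1.75% district = 11.5% → £0.37
Olive oil (1 L) £17.87: grocery items → 9.75% + 1.75% district = 11.5% → £2.06
Children's picture book £13.85: books → 3.5% + 0% district = 3.5% → £0.48
Subtotal = £106.71; tax = £5.43; total due = £112.14

£112.14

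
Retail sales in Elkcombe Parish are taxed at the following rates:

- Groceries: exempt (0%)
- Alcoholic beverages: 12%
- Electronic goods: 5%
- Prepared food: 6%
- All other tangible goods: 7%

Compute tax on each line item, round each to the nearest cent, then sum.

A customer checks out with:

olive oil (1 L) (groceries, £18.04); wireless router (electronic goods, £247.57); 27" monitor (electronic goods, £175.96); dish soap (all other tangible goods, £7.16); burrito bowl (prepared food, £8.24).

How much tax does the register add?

£22.17

Olive oil (1 L) £18.04: groceries → 0% → £0.00
Wireless router £247.57: electronic goods → 5% → £12.38
27" monitor £175.96: electronic goods → 5% → £8.80
Dish soap £7.16: all other tangible goods → 7% → £0.50
Burrito bowl £8.24: prepared food → 6% → £0.49
Total tax = £12.38 + £8.80 + £0.50 + £0.49 = £22.17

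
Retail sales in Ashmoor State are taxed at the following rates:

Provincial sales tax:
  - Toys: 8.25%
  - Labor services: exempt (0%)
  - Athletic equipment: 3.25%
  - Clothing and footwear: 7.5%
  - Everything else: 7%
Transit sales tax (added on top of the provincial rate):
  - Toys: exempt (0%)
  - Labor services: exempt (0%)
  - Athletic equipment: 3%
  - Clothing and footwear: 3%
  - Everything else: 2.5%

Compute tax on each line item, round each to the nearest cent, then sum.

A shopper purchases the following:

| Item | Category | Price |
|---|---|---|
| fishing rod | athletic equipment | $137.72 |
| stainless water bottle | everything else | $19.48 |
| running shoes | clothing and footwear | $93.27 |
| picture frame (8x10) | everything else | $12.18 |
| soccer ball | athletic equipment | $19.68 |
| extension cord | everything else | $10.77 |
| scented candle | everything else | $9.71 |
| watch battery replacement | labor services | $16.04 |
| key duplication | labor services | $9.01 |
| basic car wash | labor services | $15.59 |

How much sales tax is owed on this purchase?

Fishing rod $137.72: athletic equipment → 3.25% + 3% transit = 6.25% → $8.61
Stainless water bottle $19.48: everything else → 7% + 2.5% transit = 9.5% → $1.85
Running shoes $93.27: clothing and footwear → 7.5% + 3% transit = 10.5% → $9.79
Picture frame (8x10) $12.18: everything else → 7% + 2.5% transit = 9.5% → $1.16
Soccer ball $19.68: athletic equipment → 3.25% + 3% transit = 6.25% → $1.23
Extension cord $10.77: everything else → 7% + 2.5% transit = 9.5% → $1.02
Scented candle $9.71: everything else → 7% + 2.5% transit = 9.5% → $0.92
Watch battery replacement $16.04: labor services → 0% + 0% transit = 0% → $0.00
Key duplication $9.01: labor services → 0% + 0% transit = 0% → $0.00
Basic car wash $15.59: labor services → 0% + 0% transit = 0% → $0.00
Total tax = $8.61 + $1.85 + $9.79 + $1.16 + $1.23 + $1.02 + $0.92 = $24.58

$24.58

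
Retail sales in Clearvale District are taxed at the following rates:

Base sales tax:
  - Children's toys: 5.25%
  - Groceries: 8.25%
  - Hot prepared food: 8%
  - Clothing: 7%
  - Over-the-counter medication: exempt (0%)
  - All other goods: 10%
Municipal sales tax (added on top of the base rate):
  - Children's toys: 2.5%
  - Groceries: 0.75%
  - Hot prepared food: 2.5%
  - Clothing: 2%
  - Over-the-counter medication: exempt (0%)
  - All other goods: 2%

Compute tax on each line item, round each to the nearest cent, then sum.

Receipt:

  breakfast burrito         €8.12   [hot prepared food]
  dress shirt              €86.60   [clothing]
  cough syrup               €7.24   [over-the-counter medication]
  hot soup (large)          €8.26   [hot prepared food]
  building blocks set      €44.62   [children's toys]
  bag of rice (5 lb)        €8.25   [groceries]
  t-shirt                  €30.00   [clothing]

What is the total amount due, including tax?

€209.50

Breakfast burrito €8.12: hot prepared food → 8% + 2.5% municipal = 10.5% → €0.85
Dress shirt €86.60: clothing → 7% + 2% municipal = 9% → €7.79
Cough syrup €7.24: over-the-counter medication → 0% + 0% municipal = 0% → €0.00
Hot soup (large) €8.26: hot prepared food → 8% + 2.5% municipal = 10.5% → €0.87
Building blocks set €44.62: children's toys → 5.25% + 2.5% municipal = 7.75% → €3.46
Bag of rice (5 lb) €8.25: groceries → 8.25% + 0.75% municipal = 9% → €0.74
T-shirt €30.00: clothing → 7% + 2% municipal = 9% → €2.70
Subtotal = €193.09; tax = €16.41; total due = €209.50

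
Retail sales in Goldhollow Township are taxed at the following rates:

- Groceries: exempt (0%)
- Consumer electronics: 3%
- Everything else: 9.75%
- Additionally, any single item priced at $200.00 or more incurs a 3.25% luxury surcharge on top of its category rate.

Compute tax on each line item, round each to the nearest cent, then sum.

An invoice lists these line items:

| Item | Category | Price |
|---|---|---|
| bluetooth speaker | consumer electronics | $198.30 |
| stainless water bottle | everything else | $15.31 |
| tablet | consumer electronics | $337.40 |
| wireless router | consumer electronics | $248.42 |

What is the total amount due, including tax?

$843.49

Bluetooth speaker $198.30: consumer electronics → 3% → $5.95
Stainless water bottle $15.31: everything else → 9.75% → $1.49
Tablet $337.40: consumer electronics → 3% + 3.25% surcharge = 6.25% → $21.09
Wireless router $248.42: consumer electronics → 3% + 3.25% surcharge = 6.25% → $15.53
Subtotal = $799.43; tax = $44.06; total due = $843.49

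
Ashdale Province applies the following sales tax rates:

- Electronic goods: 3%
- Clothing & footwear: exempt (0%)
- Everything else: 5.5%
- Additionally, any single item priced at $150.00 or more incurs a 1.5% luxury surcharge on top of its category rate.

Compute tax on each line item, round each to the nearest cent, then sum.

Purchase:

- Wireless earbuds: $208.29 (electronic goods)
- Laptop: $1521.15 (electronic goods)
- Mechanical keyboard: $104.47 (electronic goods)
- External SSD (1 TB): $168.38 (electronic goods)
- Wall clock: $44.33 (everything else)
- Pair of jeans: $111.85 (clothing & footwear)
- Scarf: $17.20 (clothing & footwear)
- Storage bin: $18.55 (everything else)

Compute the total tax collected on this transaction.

Wireless earbuds $208.29: electronic goods → 3% + 1.5% surcharge = 4.5% → $9.37
Laptop $1521.15: electronic goods → 3% + 1.5% surcharge = 4.5% → $68.45
Mechanical keyboard $104.47: electronic goods → 3% → $3.13
External SSD (1 TB) $168.38: electronic goods → 3% + 1.5% surcharge = 4.5% → $7.58
Wall clock $44.33: everything else → 5.5% → $2.44
Pair of jeans $111.85: clothing & footwear → 0% → $0.00
Scarf $17.20: clothing & footwear → 0% → $0.00
Storage bin $18.55: everything else → 5.5% → $1.02
Total tax = $9.37 + $68.45 + $3.13 + $7.58 + $2.44 + $1.02 = $91.99

$91.99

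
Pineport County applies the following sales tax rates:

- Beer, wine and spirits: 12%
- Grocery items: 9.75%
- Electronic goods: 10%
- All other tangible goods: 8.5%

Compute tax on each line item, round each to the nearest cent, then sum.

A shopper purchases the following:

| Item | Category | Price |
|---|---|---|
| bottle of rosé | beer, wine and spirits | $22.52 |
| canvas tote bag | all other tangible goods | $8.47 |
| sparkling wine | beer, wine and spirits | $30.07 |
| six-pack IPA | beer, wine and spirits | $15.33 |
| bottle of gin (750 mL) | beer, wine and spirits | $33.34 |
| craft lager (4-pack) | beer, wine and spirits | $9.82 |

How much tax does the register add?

$14.05

Bottle of rosé $22.52: beer, wine and spirits → 12% → $2.70
Canvas tote bag $8.47: all other tangible goods → 8.5% → $0.72
Sparkling wine $30.07: beer, wine and spirits → 12% → $3.61
Six-pack IPA $15.33: beer, wine and spirits → 12% → $1.84
Bottle of gin (750 mL) $33.34: beer, wine and spirits → 12% → $4.00
Craft lager (4-pack) $9.82: beer, wine and spirits → 12% → $1.18
Total tax = $2.70 + $0.72 + $3.61 + $1.84 + $4.00 + $1.18 = $14.05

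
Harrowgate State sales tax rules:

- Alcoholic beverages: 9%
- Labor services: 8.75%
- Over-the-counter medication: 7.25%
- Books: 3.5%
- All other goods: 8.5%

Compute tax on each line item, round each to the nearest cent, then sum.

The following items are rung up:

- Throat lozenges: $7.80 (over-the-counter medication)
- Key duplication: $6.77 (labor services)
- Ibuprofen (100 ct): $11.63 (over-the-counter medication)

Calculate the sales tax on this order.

Throat lozenges $7.80: over-the-counter medication → 7.25% → $0.57
Key duplication $6.77: labor services → 8.75% → $0.59
Ibuprofen (100 ct) $11.63: over-the-counter medication → 7.25% → $0.84
Total tax = $0.57 + $0.59 + $0.84 = $2.00

$2.00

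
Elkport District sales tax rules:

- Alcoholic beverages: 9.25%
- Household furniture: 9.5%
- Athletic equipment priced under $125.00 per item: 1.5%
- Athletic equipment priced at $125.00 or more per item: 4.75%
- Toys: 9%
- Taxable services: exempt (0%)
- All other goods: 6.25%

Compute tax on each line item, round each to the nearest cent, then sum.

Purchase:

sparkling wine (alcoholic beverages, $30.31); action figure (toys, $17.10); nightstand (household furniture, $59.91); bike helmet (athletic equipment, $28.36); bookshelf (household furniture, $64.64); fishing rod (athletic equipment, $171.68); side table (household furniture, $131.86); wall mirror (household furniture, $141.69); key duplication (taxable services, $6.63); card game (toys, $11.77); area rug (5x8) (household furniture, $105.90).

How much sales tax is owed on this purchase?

$61.86

Sparkling wine $30.31: alcoholic beverages → 9.25% → $2.80
Action figure $17.10: toys → 9% → $1.54
Nightstand $59.91: household furniture → 9.5% → $5.69
Bike helmet $28.36: athletic equipment, under $125.00 → 1.5% → $0.43
Bookshelf $64.64: household furniture → 9.5% → $6.14
Fishing rod $171.68: athletic equipment, $125.00 or more → 4.75% → $8.15
Side table $131.86: household furniture → 9.5% → $12.53
Wall mirror $141.69: household furniture → 9.5% → $13.46
Key duplication $6.63: taxable services → 0% → $0.00
Card game $11.77: toys → 9% → $1.06
Area rug (5x8) $105.90: household furniture → 9.5% → $10.06
Total tax = $2.80 + $1.54 + $5.69 + $0.43 + $6.14 + $8.15 + $12.53 + $13.46 + $1.06 + $10.06 = $61.86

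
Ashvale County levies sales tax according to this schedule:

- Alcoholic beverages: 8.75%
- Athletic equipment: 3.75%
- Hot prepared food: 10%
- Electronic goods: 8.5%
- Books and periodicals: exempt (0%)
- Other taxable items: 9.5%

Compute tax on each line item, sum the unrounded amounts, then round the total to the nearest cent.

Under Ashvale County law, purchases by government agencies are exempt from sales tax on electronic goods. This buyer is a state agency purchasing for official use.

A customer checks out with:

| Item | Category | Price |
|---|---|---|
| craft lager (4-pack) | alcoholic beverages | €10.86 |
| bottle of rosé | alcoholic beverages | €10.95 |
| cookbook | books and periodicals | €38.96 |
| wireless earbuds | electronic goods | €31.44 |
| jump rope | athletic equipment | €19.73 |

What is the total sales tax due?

€2.65

Craft lager (4-pack) €10.86: alcoholic beverages → 8.75% → €0.95025
Bottle of rosé €10.95: alcoholic beverages → 8.75% → €0.958125
Cookbook €38.96: books and periodicals → 0% → €0.00
Wireless earbuds €31.44: electronic goods, buyer-exempt → 0% → €0.00
Jump rope €19.73: athletic equipment → 3.75% → €0.739875
Unrounded tax sum = €2.64825 → €2.65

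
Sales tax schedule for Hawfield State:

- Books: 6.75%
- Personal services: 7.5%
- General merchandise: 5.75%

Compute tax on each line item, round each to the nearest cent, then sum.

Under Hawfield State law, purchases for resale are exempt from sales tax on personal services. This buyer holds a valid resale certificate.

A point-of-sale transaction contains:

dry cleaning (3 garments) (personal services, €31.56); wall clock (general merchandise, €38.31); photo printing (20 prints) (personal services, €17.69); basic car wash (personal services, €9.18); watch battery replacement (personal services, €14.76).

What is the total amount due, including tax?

€113.70

Dry cleaning (3 garments) €31.56: personal services, buyer-exempt → 0% → €0.00
Wall clock €38.31: general merchandise → 5.75% → €2.20
Photo printing (20 prints) €17.69: personal services, buyer-exempt → 0% → €0.00
Basic car wash €9.18: personal services, buyer-exempt → 0% → €0.00
Watch battery replacement €14.76: personal services, buyer-exempt → 0% → €0.00
Subtotal = €111.50; tax = €2.20; total due = €113.70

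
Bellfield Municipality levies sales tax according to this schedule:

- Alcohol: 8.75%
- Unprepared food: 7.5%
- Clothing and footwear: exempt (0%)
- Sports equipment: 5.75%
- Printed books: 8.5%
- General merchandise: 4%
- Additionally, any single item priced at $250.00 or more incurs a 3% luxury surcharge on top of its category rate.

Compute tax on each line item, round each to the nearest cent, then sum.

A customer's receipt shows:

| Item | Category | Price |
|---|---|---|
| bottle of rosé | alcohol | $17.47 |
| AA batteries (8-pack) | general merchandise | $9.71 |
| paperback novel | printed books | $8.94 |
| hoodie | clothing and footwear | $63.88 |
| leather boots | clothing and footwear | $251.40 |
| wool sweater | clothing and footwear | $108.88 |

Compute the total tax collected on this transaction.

$10.22

Bottle of rosé $17.47: alcohol → 8.75% → $1.53
AA batteries (8-pack) $9.71: general merchandise → 4% → $0.39
Paperback novel $8.94: printed books → 8.5% → $0.76
Hoodie $63.88: clothing and footwear → 0% → $0.00
Leather boots $251.40: clothing and footwear → 0% + 3% surcharge = 3% → $7.54
Wool sweater $108.88: clothing and footwear → 0% → $0.00
Total tax = $1.53 + $0.39 + $0.76 + $7.54 = $10.22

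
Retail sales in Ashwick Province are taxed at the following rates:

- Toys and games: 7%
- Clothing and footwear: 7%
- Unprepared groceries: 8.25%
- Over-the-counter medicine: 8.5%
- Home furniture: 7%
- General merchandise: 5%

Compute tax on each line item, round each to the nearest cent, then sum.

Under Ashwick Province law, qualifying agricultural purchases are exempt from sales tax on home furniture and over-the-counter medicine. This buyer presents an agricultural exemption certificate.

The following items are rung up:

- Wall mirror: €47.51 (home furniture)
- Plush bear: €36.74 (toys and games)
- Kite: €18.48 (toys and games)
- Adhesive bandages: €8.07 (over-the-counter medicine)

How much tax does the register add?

Wall mirror €47.51: home furniture, buyer-exempt → 0% → €0.00
Plush bear €36.74: toys and games → 7% → €2.57
Kite €18.48: toys and games → 7% → €1.29
Adhesive bandages €8.07: over-the-counter medicine, buyer-exempt → 0% → €0.00
Total tax = €2.57 + €1.29 = €3.86

€3.86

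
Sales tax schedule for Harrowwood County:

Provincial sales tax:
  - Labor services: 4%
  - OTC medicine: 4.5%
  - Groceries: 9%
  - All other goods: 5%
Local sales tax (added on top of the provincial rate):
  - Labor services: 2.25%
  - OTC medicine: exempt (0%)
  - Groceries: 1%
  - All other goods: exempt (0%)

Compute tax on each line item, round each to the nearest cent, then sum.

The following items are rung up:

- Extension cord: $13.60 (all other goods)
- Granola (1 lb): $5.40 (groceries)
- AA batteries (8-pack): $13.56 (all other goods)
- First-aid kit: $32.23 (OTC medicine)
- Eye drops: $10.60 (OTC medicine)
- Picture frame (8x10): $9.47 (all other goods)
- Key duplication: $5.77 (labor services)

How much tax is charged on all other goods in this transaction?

$1.83

Extension cord $13.60: all other goods → 5% + 0% local = 5% → $0.68
AA batteries (8-pack) $13.56: all other goods → 5% + 0% local = 5% → $0.68
Picture frame (8x10) $9.47: all other goods → 5% + 0% local = 5% → $0.47
Tax on all other goods = $0.68 + $0.68 + $0.47 = $1.83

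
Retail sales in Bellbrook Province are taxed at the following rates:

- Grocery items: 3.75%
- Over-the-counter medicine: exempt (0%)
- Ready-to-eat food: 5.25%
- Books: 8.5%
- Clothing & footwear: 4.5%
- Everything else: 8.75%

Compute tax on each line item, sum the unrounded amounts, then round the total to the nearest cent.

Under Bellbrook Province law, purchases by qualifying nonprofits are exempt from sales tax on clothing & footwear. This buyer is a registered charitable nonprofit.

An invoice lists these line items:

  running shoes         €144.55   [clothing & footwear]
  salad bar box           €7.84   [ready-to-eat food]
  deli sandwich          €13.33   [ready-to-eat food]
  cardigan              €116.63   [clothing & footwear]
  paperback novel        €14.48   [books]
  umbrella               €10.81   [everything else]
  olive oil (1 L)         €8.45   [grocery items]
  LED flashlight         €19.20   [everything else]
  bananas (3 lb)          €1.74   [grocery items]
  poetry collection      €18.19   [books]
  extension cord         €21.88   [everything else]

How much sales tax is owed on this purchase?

€8.81

Running shoes €144.55: clothing & footwear, buyer-exempt → 0% → €0.00
Salad bar box €7.84: ready-to-eat food → 5.25% → €0.4116
Deli sandwich €13.33: ready-to-eat food → 5.25% → €0.699825
Cardigan €116.63: clothing & footwear, buyer-exempt → 0% → €0.00
Paperback novel €14.48: books → 8.5% → €1.2308
Umbrella €10.81: everything else → 8.75% → €0.945875
Olive oil (1 L) €8.45: grocery items → 3.75% → €0.316875
LED flashlight €19.20: everything else → 8.75% → €1.68
Bananas (3 lb) €1.74: grocery items → 3.75% → €0.06525
Poetry collection €18.19: books → 8.5% → €1.54615
Extension cord €21.88: everything else → 8.75% → €1.9145
Unrounded tax sum = €8.810875 → €8.81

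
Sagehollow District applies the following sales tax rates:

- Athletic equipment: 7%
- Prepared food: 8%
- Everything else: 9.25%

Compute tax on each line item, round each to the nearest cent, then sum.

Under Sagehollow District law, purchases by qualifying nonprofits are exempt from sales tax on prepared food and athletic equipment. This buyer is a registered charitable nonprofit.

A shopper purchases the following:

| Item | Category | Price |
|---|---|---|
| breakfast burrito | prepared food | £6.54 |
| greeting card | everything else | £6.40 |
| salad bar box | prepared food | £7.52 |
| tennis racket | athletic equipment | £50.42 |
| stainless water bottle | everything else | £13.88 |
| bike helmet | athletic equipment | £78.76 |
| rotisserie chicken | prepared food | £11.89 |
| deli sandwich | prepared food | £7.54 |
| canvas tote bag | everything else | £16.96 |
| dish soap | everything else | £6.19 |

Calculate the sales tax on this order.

Breakfast burrito £6.54: prepared food, buyer-exempt → 0% → £0.00
Greeting card £6.40: everything else → 9.25% → £0.59
Salad bar box £7.52: prepared food, buyer-exempt → 0% → £0.00
Tennis racket £50.42: athletic equipment, buyer-exempt → 0% → £0.00
Stainless water bottle £13.88: everything else → 9.25% → £1.28
Bike helmet £78.76: athletic equipment, buyer-exempt → 0% → £0.00
Rotisserie chicken £11.89: prepared food, buyer-exempt → 0% → £0.00
Deli sandwich £7.54: prepared food, buyer-exempt → 0% → £0.00
Canvas tote bag £16.96: everything else → 9.25% → £1.57
Dish soap £6.19: everything else → 9.25% → £0.57
Total tax = £0.59 + £1.28 + £1.57 + £0.57 = £4.01

£4.01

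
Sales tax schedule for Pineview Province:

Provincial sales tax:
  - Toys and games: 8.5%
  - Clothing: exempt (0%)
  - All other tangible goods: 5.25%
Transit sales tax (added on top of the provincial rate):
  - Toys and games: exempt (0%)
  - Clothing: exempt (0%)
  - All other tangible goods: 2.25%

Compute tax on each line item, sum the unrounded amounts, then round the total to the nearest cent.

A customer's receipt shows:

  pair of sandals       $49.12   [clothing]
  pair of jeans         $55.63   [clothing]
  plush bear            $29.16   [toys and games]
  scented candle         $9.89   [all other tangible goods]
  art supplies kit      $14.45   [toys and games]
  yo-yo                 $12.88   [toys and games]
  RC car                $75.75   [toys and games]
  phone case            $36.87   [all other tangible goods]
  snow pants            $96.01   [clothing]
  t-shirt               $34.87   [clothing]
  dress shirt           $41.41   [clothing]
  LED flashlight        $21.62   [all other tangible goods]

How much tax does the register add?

$16.37

Pair of sandals $49.12: clothing → 0% + 0% transit = 0% → $0.00
Pair of jeans $55.63: clothing → 0% + 0% transit = 0% → $0.00
Plush bear $29.16: toys and games → 8.5% + 0% transit = 8.5% → $2.4786
Scented candle $9.89: all other tangible goods → 5.25% + 2.25% transit = 7.5% → $0.74175
Art supplies kit $14.45: toys and games → 8.5% + 0% transit = 8.5% → $1.22825
Yo-yo $12.88: toys and games → 8.5% + 0% transit = 8.5% → $1.0948
RC car $75.75: toys and games → 8.5% + 0% transit = 8.5% → $6.43875
Phone case $36.87: all other tangible goods → 5.25% + 2.25% transit = 7.5% → $2.76525
Snow pants $96.01: clothing → 0% + 0% transit = 0% → $0.00
T-shirt $34.87: clothing → 0% + 0% transit = 0% → $0.00
Dress shirt $41.41: clothing → 0% + 0% transit = 0% → $0.00
LED flashlight $21.62: all other tangible goods → 5.25% + 2.25% transit = 7.5% → $1.6215
Unrounded tax sum = $16.3689 → $16.37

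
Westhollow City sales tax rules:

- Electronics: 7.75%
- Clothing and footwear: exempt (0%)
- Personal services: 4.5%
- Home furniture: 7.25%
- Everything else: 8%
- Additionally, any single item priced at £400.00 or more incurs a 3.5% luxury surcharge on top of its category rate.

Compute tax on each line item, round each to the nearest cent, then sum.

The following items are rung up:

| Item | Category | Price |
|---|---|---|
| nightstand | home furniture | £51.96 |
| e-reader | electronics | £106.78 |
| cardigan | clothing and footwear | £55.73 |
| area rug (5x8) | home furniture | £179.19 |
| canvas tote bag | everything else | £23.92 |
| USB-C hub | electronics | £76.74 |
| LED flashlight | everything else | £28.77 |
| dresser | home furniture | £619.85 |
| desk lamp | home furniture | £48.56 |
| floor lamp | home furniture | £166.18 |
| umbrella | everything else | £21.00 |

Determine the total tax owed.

Nightstand £51.96: home furniture → 7.25% → £3.77
E-reader £106.78: electronics → 7.75% → £8.28
Cardigan £55.73: clothing and footwear → 0% → £0.00
Area rug (5x8) £179.19: home furniture → 7.25% → £12.99
Canvas tote bag £23.92: everything else → 8% → £1.91
USB-C hub £76.74: electronics → 7.75% → £5.95
LED flashlight £28.77: everything else → 8% → £2.30
Dresser £619.85: home furniture → 7.25% + 3.5% surcharge = 10.75% → £66.63
Desk lamp £48.56: home furniture → 7.25% → £3.52
Floor lamp £166.18: home furniture → 7.25% → £12.05
Umbrella £21.00: everything else → 8% → £1.68
Total tax = £3.77 + £8.28 + £12.99 + £1.91 + £5.95 + £2.30 + £66.63 + £3.52 + £12.05 + £1.68 = £119.08

£119.08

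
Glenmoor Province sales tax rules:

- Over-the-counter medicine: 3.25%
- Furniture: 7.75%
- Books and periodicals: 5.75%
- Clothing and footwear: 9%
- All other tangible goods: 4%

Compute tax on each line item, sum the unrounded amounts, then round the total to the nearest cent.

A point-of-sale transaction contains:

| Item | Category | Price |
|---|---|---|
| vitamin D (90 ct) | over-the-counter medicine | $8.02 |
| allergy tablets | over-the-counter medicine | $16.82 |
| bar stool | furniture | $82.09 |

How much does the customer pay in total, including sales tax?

Vitamin D (90 ct) $8.02: over-the-counter medicine → 3.25% → $0.26065
Allergy tablets $16.82: over-the-counter medicine → 3.25% → $0.54665
Bar stool $82.09: furniture → 7.75% → $6.361975
Subtotal = $106.93; unrounded tax = $7.169275 → $7.17; total due = $114.10

$114.10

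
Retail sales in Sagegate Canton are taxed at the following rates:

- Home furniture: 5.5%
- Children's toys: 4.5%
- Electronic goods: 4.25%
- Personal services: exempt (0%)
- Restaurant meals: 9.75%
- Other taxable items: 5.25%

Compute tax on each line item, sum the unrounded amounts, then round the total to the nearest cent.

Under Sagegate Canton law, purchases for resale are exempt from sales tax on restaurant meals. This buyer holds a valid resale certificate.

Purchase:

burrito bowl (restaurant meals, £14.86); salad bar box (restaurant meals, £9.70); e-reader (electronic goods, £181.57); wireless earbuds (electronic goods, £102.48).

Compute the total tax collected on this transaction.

£12.07

Burrito bowl £14.86: restaurant meals, buyer-exempt → 0% → £0.00
Salad bar box £9.70: restaurant meals, buyer-exempt → 0% → £0.00
E-reader £181.57: electronic goods → 4.25% → £7.716725
Wireless earbuds £102.48: electronic goods → 4.25% → £4.3554
Unrounded tax sum = £12.072125 → £12.07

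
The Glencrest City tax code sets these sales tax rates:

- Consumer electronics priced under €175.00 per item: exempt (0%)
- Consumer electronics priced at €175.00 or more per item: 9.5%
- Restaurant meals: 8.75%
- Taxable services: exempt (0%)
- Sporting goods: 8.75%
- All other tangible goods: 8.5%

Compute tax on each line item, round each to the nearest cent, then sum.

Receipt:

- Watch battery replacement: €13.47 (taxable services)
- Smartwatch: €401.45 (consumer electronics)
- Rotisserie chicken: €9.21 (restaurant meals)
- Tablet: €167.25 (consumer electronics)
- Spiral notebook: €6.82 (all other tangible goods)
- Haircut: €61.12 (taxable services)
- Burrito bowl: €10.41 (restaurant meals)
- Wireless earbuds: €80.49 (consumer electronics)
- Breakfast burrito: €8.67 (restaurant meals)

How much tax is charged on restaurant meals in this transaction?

Rotisserie chicken €9.21: restaurant meals → 8.75% → €0.81
Burrito bowl €10.41: restaurant meals → 8.75% → €0.91
Breakfast burrito €8.67: restaurant meals → 8.75% → €0.76
Tax on restaurant meals = €0.81 + €0.91 + €0.76 = €2.48

€2.48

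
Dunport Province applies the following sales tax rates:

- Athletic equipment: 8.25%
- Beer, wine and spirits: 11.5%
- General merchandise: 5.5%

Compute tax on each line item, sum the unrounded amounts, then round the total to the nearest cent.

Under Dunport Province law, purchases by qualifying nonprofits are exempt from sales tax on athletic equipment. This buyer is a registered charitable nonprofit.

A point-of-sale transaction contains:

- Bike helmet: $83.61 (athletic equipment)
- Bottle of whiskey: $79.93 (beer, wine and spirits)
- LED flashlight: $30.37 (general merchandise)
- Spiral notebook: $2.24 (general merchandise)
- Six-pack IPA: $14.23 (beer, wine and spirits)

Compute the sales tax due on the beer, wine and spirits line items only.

$10.83

Bottle of whiskey $79.93: beer, wine and spirits → 11.5% → $9.19195
Six-pack IPA $14.23: beer, wine and spirits → 11.5% → $1.63645
Tax on beer, wine and spirits: unrounded sum = $10.8284 → $10.83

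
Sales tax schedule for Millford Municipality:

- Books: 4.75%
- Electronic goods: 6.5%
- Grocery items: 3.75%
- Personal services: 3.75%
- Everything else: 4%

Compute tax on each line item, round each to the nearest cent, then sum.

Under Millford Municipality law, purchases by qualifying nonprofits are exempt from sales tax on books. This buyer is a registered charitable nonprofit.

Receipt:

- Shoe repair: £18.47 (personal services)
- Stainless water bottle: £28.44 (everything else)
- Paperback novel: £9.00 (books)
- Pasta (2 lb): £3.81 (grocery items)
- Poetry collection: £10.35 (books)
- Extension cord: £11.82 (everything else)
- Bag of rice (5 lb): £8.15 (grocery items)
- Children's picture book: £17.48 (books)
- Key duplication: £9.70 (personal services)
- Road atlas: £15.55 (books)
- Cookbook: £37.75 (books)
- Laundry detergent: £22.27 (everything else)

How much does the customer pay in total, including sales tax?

Shoe repair £18.47: personal services → 3.75% → £0.69
Stainless water bottle £28.44: everything else → 4% → £1.14
Paperback novel £9.00: books, buyer-exempt → 0% → £0.00
Pasta (2 lb) £3.81: grocery items → 3.75% → £0.14
Poetry collection £10.35: books, buyer-exempt → 0% → £0.00
Extension cord £11.82: everything else → 4% → £0.47
Bag of rice (5 lb) £8.15: grocery items → 3.75% → £0.31
Children's picture book £17.48: books, buyer-exempt → 0% → £0.00
Key duplication £9.70: personal services → 3.75% → £0.36
Road atlas £15.55: books, buyer-exempt → 0% → £0.00
Cookbook £37.75: books, buyer-exempt → 0% → £0.00
Laundry detergent £22.27: everything else → 4% → £0.89
Subtotal = £192.79; tax = £4.00; total due = £196.79

£196.79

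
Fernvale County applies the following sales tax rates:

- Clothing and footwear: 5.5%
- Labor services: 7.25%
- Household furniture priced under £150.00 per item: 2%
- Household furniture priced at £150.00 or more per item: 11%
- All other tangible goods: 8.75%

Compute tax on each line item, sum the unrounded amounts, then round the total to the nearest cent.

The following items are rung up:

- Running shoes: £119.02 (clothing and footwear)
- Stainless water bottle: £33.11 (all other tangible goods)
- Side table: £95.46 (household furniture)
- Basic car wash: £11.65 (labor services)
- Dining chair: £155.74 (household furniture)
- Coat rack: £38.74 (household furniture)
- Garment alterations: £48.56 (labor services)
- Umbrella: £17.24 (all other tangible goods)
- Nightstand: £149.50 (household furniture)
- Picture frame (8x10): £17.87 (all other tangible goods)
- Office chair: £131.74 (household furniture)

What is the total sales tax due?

£42.32

Running shoes £119.02: clothing and footwear → 5.5% → £6.5461
Stainless water bottle £33.11: all other tangible goods → 8.75% → £2.897125
Side table £95.46: household furniture, under £150.00 → 2% → £1.9092
Basic car wash £11.65: labor services → 7.25% → £0.844625
Dining chair £155.74: household furniture, £150.00 or more → 11% → £17.1314
Coat rack £38.74: household furniture, under £150.00 → 2% → £0.7748
Garment alterations £48.56: labor services → 7.25% → £3.5206
Umbrella £17.24: all other tangible goods → 8.75% → £1.5085
Nightstand £149.50: household furniture, under £150.00 → 2% → £2.99
Picture frame (8x10) £17.87: all other tangible goods → 8.75% → £1.563625
Office chair £131.74: household furniture, under £150.00 → 2% → £2.6348
Unrounded tax sum = £42.320775 → £42.32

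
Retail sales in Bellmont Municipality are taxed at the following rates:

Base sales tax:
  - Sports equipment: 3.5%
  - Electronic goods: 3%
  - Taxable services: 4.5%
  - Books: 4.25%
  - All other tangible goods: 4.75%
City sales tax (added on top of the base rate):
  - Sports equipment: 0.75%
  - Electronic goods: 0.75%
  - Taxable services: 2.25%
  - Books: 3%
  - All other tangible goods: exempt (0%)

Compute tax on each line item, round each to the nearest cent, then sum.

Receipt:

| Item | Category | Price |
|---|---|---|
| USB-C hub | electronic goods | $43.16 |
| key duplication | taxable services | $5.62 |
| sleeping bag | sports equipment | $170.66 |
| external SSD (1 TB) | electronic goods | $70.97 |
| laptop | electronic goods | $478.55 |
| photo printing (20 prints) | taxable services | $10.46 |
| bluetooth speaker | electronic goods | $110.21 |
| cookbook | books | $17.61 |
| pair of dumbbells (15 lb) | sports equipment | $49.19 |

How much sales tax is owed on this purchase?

$38.07

USB-C hub $43.16: electronic goods → 3% + 0.75% city = 3.75% → $1.62
Key duplication $5.62: taxable services → 4.5% + 2.25% city = 6.75% → $0.38
Sleeping bag $170.66: sports equipment → 3.5% + 0.75% city = 4.25% → $7.25
External SSD (1 TB) $70.97: electronic goods → 3% + 0.75% city = 3.75% → $2.66
Laptop $478.55: electronic goods → 3% + 0.75% city = 3.75% → $17.95
Photo printing (20 prints) $10.46: taxable services → 4.5% + 2.25% city = 6.75% → $0.71
Bluetooth speaker $110.21: electronic goods → 3% + 0.75% city = 3.75% → $4.13
Cookbook $17.61: books → 4.25% + 3% city = 7.25% → $1.28
Pair of dumbbells (15 lb) $49.19: sports equipment → 3.5% + 0.75% city = 4.25% → $2.09
Total tax = $1.62 + $0.38 + $7.25 + $2.66 + $17.95 + $0.71 + $4.13 + $1.28 + $2.09 = $38.07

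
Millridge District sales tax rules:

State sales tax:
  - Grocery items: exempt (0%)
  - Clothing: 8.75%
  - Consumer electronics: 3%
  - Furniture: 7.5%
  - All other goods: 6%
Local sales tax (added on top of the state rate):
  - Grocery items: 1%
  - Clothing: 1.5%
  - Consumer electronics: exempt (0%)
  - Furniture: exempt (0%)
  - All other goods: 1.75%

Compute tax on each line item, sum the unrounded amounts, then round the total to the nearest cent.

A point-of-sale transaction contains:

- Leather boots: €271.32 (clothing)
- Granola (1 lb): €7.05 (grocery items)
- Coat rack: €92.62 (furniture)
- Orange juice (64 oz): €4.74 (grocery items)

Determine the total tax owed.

Leather boots €271.32: clothing → 8.75% + 1.5% local = 10.25% → €27.8103
Granola (1 lb) €7.05: grocery items → 0% + 1% local = 1% → €0.0705
Coat rack €92.62: furniture → 7.5% + 0% local = 7.5% → €6.9465
Orange juice (64 oz) €4.74: grocery items → 0% + 1% local = 1% → €0.0474
Unrounded tax sum = €34.8747 → €34.87

€34.87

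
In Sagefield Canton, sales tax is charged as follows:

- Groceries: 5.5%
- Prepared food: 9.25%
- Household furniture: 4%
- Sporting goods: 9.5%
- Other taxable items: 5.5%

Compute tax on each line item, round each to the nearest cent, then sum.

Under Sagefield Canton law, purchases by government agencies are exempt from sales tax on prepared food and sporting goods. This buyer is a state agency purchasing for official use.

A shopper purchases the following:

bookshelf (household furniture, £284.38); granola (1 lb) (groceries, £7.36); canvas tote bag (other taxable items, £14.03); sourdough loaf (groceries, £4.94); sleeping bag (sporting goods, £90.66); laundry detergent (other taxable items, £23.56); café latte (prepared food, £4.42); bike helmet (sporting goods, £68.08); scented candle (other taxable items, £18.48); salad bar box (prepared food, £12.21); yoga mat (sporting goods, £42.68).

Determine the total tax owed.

Bookshelf £284.38: household furniture → 4% → £11.38
Granola (1 lb) £7.36: groceries → 5.5% → £0.40
Canvas tote bag £14.03: other taxable items → 5.5% → £0.77
Sourdough loaf £4.94: groceries → 5.5% → £0.27
Sleeping bag £90.66: sporting goods, buyer-exempt → 0% → £0.00
Laundry detergent £23.56: other taxable items → 5.5% → £1.30
Café latte £4.42: prepared food, buyer-exempt → 0% → £0.00
Bike helmet £68.08: sporting goods, buyer-exempt → 0% → £0.00
Scented candle £18.48: other taxable items → 5.5% → £1.02
Salad bar box £12.21: prepared food, buyer-exempt → 0% → £0.00
Yoga mat £42.68: sporting goods, buyer-exempt → 0% → £0.00
Total tax = £11.38 + £0.40 + £0.77 + £0.27 + £1.30 + £1.02 = £15.14

£15.14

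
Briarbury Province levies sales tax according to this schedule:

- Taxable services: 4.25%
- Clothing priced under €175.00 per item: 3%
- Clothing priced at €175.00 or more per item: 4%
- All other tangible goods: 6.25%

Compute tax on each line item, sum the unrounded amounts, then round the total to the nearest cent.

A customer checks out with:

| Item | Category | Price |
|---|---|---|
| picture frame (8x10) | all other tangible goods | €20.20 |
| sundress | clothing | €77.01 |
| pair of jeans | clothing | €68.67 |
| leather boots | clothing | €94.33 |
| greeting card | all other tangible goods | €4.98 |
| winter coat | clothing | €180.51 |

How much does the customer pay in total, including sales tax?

Picture frame (8x10) €20.20: all other tangible goods → 6.25% → €1.2625
Sundress €77.01: clothing, under €175.00 → 3% → €2.3103
Pair of jeans €68.67: clothing, under €175.00 → 3% → €2.0601
Leather boots €94.33: clothing, under €175.00 → 3% → €2.8299
Greeting card €4.98: all other tangible goods → 6.25% → €0.31125
Winter coat €180.51: clothing, €175.00 or more → 4% → €7.2204
Subtotal = €445.70; unrounded tax = €15.99445 → €15.99; total due = €461.69

€461.69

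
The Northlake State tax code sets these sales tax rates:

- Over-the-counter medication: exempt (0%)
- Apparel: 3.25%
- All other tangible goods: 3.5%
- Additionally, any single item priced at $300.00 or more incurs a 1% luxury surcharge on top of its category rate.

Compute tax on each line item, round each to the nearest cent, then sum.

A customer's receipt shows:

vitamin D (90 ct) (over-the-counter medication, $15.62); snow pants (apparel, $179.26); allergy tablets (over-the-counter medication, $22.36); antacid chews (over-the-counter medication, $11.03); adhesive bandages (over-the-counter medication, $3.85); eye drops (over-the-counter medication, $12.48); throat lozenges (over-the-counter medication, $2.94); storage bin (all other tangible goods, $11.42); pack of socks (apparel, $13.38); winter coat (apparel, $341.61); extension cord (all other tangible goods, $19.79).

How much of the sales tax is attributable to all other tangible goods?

Storage bin $11.42: all other tangible goods → 3.5% → $0.40
Extension cord $19.79: all other tangible goods → 3.5% → $0.69
Tax on all other tangible goods = $0.40 + $0.69 = $1.09

$1.09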